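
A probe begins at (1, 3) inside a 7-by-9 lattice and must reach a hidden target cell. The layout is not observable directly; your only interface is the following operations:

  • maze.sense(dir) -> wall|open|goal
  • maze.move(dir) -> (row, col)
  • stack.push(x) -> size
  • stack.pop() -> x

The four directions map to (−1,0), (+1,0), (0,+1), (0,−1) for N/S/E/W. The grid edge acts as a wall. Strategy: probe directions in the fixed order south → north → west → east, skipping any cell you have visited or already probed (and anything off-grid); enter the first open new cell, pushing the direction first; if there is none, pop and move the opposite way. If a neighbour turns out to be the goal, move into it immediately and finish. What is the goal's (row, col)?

$ maze.sense dir=south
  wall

$ maze.sense dir=north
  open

$ stack.push x=north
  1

$ maze.move dir=north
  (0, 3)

$ maze.sense dir=west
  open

$ stack.push x=west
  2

$ maze.move dir=west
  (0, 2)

$ maze.sense dir=south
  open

$ stack.push x=south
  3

$ maze.move dir=south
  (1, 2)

$ maze.sense dir=south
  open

$ stack.push x=south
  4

$ maze.move dir=south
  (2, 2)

$ maze.sense dir=south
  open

$ stack.push x=south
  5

$ maze.move dir=south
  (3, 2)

$ maze.sense dir=south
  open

$ stack.push x=south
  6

$ maze.move dir=south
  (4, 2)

$ maze.sense dir=south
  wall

$ maze.sense dir=west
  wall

$ maze.sense dir=east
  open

$ stack.push x=east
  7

$ maze.move dir=east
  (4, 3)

$ maze.sense dir=south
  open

$ stack.push x=south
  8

$ maze.move dir=south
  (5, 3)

$ maze.sense dir=south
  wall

$ maze.sense dir=east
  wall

$ stack.pop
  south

$ maze.move dir=north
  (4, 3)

$ maze.sense dir=north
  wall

$ maze.sense dir=east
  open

$ stack.push x=east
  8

$ maze.move dir=east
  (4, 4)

$ maze.sense dir=north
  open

$ stack.push x=north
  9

$ maze.move dir=north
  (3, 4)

$ maze.sense dir=north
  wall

$ maze.sense dir=east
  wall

$ stack.pop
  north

$ maze.move dir=south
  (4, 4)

$ maze.sense dir=east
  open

$ stack.push x=east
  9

$ maze.move dir=east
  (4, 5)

$ maze.sense dir=south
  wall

$ maze.sense dir=east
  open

$ stack.push x=east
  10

$ maze.move dir=east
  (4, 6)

$ maze.sense dir=south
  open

$ stack.push x=south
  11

$ maze.move dir=south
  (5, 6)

$ maze.sense dir=south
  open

$ stack.push x=south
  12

$ maze.move dir=south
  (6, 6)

$ maze.sense dir=west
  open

$ stack.push x=west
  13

$ maze.move dir=west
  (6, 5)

$ maze.sense dir=west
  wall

$ stack.pop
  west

$ maze.move dir=east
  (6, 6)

$ maze.sense dir=east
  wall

$ stack.pop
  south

$ maze.move dir=north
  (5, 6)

$ maze.sense dir=east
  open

$ stack.push x=east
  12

$ maze.move dir=east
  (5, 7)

$ maze.sense dir=north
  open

$ stack.push x=north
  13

$ maze.move dir=north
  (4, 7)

$ maze.sense dir=north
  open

$ stack.push x=north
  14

$ maze.move dir=north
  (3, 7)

$ maze.sense dir=north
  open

$ stack.push x=north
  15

$ maze.move dir=north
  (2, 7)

$ maze.sense dir=north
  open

$ stack.push x=north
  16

$ maze.move dir=north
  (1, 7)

$ maze.sense dir=north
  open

$ stack.push x=north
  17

$ maze.move dir=north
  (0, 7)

$ maze.sense dir=west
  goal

$ maze.move dir=west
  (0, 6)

Answer: (0, 6)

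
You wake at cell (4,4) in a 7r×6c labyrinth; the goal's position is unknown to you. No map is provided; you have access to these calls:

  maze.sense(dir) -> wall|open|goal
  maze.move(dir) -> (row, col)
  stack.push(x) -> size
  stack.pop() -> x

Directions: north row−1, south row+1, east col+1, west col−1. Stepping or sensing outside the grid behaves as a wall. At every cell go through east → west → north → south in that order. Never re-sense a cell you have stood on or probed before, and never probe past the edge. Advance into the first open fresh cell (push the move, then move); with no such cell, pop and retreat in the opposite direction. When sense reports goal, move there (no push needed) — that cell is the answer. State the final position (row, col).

% sense dir=east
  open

% push x=east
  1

% move dir=east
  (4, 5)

% sense dir=north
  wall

% sense dir=south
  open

% push x=south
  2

% move dir=south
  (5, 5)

% sense dir=west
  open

% push x=west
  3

% move dir=west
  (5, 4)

% sense dir=west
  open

% push x=west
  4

% move dir=west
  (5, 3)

% sense dir=west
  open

% push x=west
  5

% move dir=west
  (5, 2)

% sense dir=west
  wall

% sense dir=north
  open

% push x=north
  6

% move dir=north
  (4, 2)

% sense dir=east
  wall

% sense dir=west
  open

% push x=west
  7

% move dir=west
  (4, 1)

% sense dir=west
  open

% push x=west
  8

% move dir=west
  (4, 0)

% sense dir=north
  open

% push x=north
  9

% move dir=north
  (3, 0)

% sense dir=east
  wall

% sense dir=north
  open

% push x=north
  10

% move dir=north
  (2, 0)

% sense dir=east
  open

% push x=east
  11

% move dir=east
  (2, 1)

% sense dir=east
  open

% push x=east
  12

% move dir=east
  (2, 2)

% sense dir=east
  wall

% sense dir=north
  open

% push x=north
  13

% move dir=north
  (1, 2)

% sense dir=east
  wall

% sense dir=west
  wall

% sense dir=north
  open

% push x=north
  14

% move dir=north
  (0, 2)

% sense dir=east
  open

% push x=east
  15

% move dir=east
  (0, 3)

% sense dir=east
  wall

% pop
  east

% move dir=west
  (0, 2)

% sense dir=west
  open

% push x=west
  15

% move dir=west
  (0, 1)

% sense dir=west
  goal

% move dir=west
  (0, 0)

Answer: (0, 0)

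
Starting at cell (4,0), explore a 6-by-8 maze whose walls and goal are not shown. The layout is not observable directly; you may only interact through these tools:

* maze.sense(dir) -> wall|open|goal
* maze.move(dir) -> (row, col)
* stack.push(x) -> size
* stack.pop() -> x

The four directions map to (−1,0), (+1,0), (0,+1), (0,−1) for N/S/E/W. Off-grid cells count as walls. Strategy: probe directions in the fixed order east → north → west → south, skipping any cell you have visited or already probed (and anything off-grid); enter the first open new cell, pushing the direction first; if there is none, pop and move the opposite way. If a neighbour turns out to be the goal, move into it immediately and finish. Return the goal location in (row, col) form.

Calling maze.sense with dir→east, giving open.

Then stack.push with x→east, and observe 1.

I try maze.move with dir→east, and get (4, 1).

I use maze.sense with dir→east, and get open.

Calling stack.push with x→east, : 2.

I invoke maze.move with dir→east, and observe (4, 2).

I run maze.sense with dir→east, — result: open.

Then stack.push with x→east, giving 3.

Next I call maze.move with dir→east, and get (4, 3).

I run maze.sense with dir→east, which returns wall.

I try maze.sense with dir→north, and observe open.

Calling stack.push with x→north, giving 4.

Then maze.move with dir→north, → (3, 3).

Using maze.sense with dir→east, giving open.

Next I call stack.push with x→east, → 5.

I call maze.move with dir→east, — result: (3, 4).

I call maze.sense with dir→east, and get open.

Then stack.push with x→east, — result: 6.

Calling maze.move with dir→east, — result: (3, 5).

Next I call maze.sense with dir→east, which returns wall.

Calling maze.sense with dir→north, → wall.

Invoking maze.sense with dir→south, and observe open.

Next I call stack.push with x→south, and observe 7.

I try maze.move with dir→south, — result: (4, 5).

Next I call maze.sense with dir→east, which returns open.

Now I run stack.push with x→east, yielding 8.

Using maze.move with dir→east, — result: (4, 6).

I call maze.sense with dir→east, and get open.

I invoke stack.push with x→east, and get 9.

Now I run maze.move with dir→east, : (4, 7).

I run maze.sense with dir→north, and observe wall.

I use maze.sense with dir→south, which returns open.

Calling stack.push with x→south, → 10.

I invoke maze.move with dir→south, and observe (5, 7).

I call maze.sense with dir→west, yielding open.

Next I call stack.push with x→west, yielding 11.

Using maze.move with dir→west, giving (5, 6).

Calling maze.sense with dir→west, and observe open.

Now I run stack.push with x→west, yielding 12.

I try maze.move with dir→west, — result: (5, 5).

Using maze.sense with dir→west, which returns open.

Using stack.push with x→west, → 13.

Next I call maze.move with dir→west, giving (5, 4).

Using maze.sense with dir→west, → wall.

Then stack.pop(), yielding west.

Next I call maze.move with dir→east, yielding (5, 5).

I call stack.pop, and see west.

I run maze.move with dir→east, and see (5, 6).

I use stack.pop, giving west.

Invoking maze.move with dir→east, and observe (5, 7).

I call stack.pop(), giving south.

Calling maze.move with dir→north, yielding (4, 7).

Next I call stack.pop, giving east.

I run maze.move with dir→west, giving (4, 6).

I invoke stack.pop(), and get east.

Then maze.move with dir→west, and see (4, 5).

Next I call stack.pop(), : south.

Now I run maze.move with dir→north, giving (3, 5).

Invoking stack.pop(), and observe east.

I call maze.move with dir→west, → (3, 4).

Now I run maze.sense with dir→north, and see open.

I run stack.push with x→north, and get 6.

Now I run maze.move with dir→north, — result: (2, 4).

Using maze.sense with dir→north, which returns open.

Invoking stack.push with x→north, → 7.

I use maze.move with dir→north, : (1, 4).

I call maze.sense with dir→east, and get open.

I invoke stack.push with x→east, and see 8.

I invoke maze.move with dir→east, and get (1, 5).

Then maze.sense with dir→east, : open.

Invoking stack.push with x→east, — result: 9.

I call maze.move with dir→east, → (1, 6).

I run maze.sense with dir→east, → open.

Invoking stack.push with x→east, giving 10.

I use maze.move with dir→east, and see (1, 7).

Next I call maze.sense with dir→north, — result: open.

I run stack.push with x→north, giving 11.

Now I run maze.move with dir→north, → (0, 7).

Next I call maze.sense with dir→west, and observe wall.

I call stack.pop, yielding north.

Using maze.move with dir→south, and observe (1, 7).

Calling maze.sense with dir→south, → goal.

Invoking maze.move with dir→south, and observe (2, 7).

Answer: (2, 7)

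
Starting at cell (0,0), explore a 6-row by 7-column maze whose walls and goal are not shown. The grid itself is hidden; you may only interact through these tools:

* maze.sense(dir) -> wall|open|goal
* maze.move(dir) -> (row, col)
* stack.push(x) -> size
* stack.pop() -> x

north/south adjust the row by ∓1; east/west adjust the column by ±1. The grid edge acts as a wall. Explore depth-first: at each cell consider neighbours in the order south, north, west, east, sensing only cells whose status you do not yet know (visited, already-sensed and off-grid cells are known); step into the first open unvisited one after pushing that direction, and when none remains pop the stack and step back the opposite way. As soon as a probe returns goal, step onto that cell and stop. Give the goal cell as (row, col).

# maze.sense(dir: south) => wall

# maze.sense(dir: east) => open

# stack.push(x: east) => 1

# maze.move(dir: east) => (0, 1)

# maze.sense(dir: south) => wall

# maze.sense(dir: east) => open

# stack.push(x: east) => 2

# maze.move(dir: east) => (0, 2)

# maze.sense(dir: south) => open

# stack.push(x: south) => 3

# maze.move(dir: south) => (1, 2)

# maze.sense(dir: south) => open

# stack.push(x: south) => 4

# maze.move(dir: south) => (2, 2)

# maze.sense(dir: south) => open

# stack.push(x: south) => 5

# maze.move(dir: south) => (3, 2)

# maze.sense(dir: south) => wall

# maze.sense(dir: west) => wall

# maze.sense(dir: east) => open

# stack.push(x: east) => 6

# maze.move(dir: east) => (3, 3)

# maze.sense(dir: south) => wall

# maze.sense(dir: north) => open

# stack.push(x: north) => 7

# maze.move(dir: north) => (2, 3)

# maze.sense(dir: north) => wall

# maze.sense(dir: east) => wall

# stack.pop() => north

# maze.move(dir: south) => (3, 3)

# maze.sense(dir: east) => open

# stack.push(x: east) => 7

# maze.move(dir: east) => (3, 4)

# maze.sense(dir: south) => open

# stack.push(x: south) => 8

# maze.move(dir: south) => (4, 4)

# maze.sense(dir: south) => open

# stack.push(x: south) => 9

# maze.move(dir: south) => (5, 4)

# maze.sense(dir: west) => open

# stack.push(x: west) => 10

# maze.move(dir: west) => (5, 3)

# maze.sense(dir: west) => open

# stack.push(x: west) => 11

# maze.move(dir: west) => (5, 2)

# maze.sense(dir: west) => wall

# stack.pop() => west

# maze.move(dir: east) => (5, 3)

# stack.pop() => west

# maze.move(dir: east) => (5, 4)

# maze.sense(dir: east) => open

# stack.push(x: east) => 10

# maze.move(dir: east) => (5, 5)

# maze.sense(dir: north) => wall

# maze.sense(dir: east) => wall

# stack.pop() => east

# maze.move(dir: west) => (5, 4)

# stack.pop() => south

# maze.move(dir: north) => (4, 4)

# stack.pop() => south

# maze.move(dir: north) => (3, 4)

# maze.sense(dir: east) => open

# stack.push(x: east) => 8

# maze.move(dir: east) => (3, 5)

# maze.sense(dir: north) => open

# stack.push(x: north) => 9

# maze.move(dir: north) => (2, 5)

# maze.sense(dir: north) => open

# stack.push(x: north) => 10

# maze.move(dir: north) => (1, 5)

# maze.sense(dir: north) => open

# stack.push(x: north) => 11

# maze.move(dir: north) => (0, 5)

# maze.sense(dir: west) => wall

# maze.sense(dir: east) => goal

# maze.move(dir: east) => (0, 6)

Answer: (0, 6)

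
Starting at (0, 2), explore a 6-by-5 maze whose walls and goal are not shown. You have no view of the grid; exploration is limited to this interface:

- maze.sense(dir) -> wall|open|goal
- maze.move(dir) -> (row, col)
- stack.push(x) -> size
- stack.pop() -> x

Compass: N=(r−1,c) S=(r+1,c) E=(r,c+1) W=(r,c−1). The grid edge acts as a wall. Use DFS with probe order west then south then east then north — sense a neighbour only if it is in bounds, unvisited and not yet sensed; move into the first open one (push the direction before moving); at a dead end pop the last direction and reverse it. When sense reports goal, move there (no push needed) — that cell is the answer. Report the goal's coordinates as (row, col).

# 1. sense(dir='west') == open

# 2. push(x='west') == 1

# 3. move(dir='west') == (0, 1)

# 4. sense(dir='west') == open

# 5. push(x='west') == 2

# 6. move(dir='west') == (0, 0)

# 7. sense(dir='south') == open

# 8. push(x='south') == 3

# 9. move(dir='south') == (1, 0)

# 10. sense(dir='south') == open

# 11. push(x='south') == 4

# 12. move(dir='south') == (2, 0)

# 13. sense(dir='south') == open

# 14. push(x='south') == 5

# 15. move(dir='south') == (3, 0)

# 16. sense(dir='south') == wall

# 17. sense(dir='east') == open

# 18. push(x='east') == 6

# 19. move(dir='east') == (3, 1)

# 20. sense(dir='south') == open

# 21. push(x='south') == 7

# 22. move(dir='south') == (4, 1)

# 23. sense(dir='south') == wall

# 24. sense(dir='east') == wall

# 25. pop() == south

# 26. move(dir='north') == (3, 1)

# 27. sense(dir='east') == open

# 28. push(x='east') == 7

# 29. move(dir='east') == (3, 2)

# 30. sense(dir='east') == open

# 31. push(x='east') == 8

# 32. move(dir='east') == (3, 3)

# 33. sense(dir='south') == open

# 34. push(x='south') == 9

# 35. move(dir='south') == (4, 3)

# 36. sense(dir='south') == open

# 37. push(x='south') == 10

# 38. move(dir='south') == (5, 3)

# 39. sense(dir='west') == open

# 40. push(x='west') == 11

# 41. move(dir='west') == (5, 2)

# 42. pop() == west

# 43. move(dir='east') == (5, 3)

# 44. sense(dir='east') == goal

# 45. move(dir='east') == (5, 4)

Answer: (5, 4)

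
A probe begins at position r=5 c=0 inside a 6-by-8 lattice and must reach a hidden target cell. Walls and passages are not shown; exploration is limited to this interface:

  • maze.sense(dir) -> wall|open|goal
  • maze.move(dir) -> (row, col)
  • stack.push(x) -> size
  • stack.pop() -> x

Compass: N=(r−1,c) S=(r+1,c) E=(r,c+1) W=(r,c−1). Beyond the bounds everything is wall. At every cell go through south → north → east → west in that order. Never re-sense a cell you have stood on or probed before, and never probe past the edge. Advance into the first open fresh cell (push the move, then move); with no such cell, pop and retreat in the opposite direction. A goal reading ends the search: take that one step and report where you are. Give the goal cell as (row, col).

Do: sense[north]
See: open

Do: push[north]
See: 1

Do: move[north]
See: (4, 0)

Do: sense[north]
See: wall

Do: sense[east]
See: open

Do: push[east]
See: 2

Do: move[east]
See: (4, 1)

Do: sense[south]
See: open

Do: push[south]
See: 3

Do: move[south]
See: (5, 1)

Do: sense[east]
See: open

Do: push[east]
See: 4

Do: move[east]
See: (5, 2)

Do: sense[north]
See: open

Do: push[north]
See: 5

Do: move[north]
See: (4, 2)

Do: sense[north]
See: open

Do: push[north]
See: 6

Do: move[north]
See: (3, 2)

Do: sense[north]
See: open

Do: push[north]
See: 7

Do: move[north]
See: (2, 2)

Do: sense[north]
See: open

Do: push[north]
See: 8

Do: move[north]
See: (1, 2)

Do: sense[north]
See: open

Do: push[north]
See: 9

Do: move[north]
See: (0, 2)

Do: sense[east]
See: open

Do: push[east]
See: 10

Do: move[east]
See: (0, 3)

Do: sense[south]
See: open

Do: push[south]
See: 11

Do: move[south]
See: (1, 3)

Do: sense[south]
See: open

Do: push[south]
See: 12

Do: move[south]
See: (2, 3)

Do: sense[south]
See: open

Do: push[south]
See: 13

Do: move[south]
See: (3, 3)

Do: sense[south]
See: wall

Do: sense[east]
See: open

Do: push[east]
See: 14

Do: move[east]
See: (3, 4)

Do: sense[south]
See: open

Do: push[south]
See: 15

Do: move[south]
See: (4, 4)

Do: sense[south]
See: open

Do: push[south]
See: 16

Do: move[south]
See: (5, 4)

Do: sense[east]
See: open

Do: push[east]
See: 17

Do: move[east]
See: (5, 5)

Do: sense[north]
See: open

Do: push[north]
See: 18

Do: move[north]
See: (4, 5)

Do: sense[north]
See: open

Do: push[north]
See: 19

Do: move[north]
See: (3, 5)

Do: sense[north]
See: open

Do: push[north]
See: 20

Do: move[north]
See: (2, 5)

Do: sense[north]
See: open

Do: push[north]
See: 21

Do: move[north]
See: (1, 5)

Do: sense[north]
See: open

Do: push[north]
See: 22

Do: move[north]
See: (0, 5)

Do: sense[east]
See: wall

Do: sense[west]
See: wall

Do: pop[]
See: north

Do: move[south]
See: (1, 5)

Do: sense[east]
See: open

Do: push[east]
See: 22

Do: move[east]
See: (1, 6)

Do: sense[south]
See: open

Do: push[south]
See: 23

Do: move[south]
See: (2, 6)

Do: sense[south]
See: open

Do: push[south]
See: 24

Do: move[south]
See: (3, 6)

Do: sense[south]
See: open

Do: push[south]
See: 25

Do: move[south]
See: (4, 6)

Do: sense[south]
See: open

Do: push[south]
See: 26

Do: move[south]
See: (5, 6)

Do: sense[east]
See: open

Do: push[east]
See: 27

Do: move[east]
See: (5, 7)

Do: sense[north]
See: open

Do: push[north]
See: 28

Do: move[north]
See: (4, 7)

Do: sense[north]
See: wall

Do: pop[]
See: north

Do: move[south]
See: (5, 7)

Do: pop[]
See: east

Do: move[west]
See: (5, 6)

Do: pop[]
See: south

Do: move[north]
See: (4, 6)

Do: pop[]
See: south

Do: move[north]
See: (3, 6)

Do: pop[]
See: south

Do: move[north]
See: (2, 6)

Do: sense[east]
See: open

Do: push[east]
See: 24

Do: move[east]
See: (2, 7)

Do: sense[north]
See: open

Do: push[north]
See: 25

Do: move[north]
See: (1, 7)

Do: sense[north]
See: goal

Do: move[north]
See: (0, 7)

Answer: (0, 7)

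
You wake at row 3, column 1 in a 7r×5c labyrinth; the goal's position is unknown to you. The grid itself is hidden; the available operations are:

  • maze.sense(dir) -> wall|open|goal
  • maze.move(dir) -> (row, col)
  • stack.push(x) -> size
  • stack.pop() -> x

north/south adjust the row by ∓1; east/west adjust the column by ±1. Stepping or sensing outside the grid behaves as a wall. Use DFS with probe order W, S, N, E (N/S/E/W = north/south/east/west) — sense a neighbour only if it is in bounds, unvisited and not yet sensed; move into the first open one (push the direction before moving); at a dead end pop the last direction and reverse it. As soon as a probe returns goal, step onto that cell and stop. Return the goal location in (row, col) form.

// 1. maze.sense(dir=west) -> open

// 2. stack.push(x=west) -> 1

// 3. maze.move(dir=west) -> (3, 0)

// 4. maze.sense(dir=south) -> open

// 5. stack.push(x=south) -> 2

// 6. maze.move(dir=south) -> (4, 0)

// 7. maze.sense(dir=south) -> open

// 8. stack.push(x=south) -> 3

// 9. maze.move(dir=south) -> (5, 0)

// 10. maze.sense(dir=south) -> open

// 11. stack.push(x=south) -> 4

// 12. maze.move(dir=south) -> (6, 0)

// 13. maze.sense(dir=east) -> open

// 14. stack.push(x=east) -> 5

// 15. maze.move(dir=east) -> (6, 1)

// 16. maze.sense(dir=north) -> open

// 17. stack.push(x=north) -> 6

// 18. maze.move(dir=north) -> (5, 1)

// 19. maze.sense(dir=north) -> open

// 20. stack.push(x=north) -> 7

// 21. maze.move(dir=north) -> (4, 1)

// 22. maze.sense(dir=east) -> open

// 23. stack.push(x=east) -> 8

// 24. maze.move(dir=east) -> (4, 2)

// 25. maze.sense(dir=south) -> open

// 26. stack.push(x=south) -> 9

// 27. maze.move(dir=south) -> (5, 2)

// 28. maze.sense(dir=south) -> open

// 29. stack.push(x=south) -> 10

// 30. maze.move(dir=south) -> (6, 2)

// 31. maze.sense(dir=east) -> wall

// 32. stack.pop() -> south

// 33. maze.move(dir=north) -> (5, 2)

// 34. maze.sense(dir=east) -> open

// 35. stack.push(x=east) -> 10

// 36. maze.move(dir=east) -> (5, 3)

// 37. maze.sense(dir=north) -> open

// 38. stack.push(x=north) -> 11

// 39. maze.move(dir=north) -> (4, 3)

// 40. maze.sense(dir=north) -> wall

// 41. maze.sense(dir=east) -> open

// 42. stack.push(x=east) -> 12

// 43. maze.move(dir=east) -> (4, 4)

// 44. maze.sense(dir=south) -> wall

// 45. maze.sense(dir=north) -> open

// 46. stack.push(x=north) -> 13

// 47. maze.move(dir=north) -> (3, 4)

// 48. maze.sense(dir=north) -> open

// 49. stack.push(x=north) -> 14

// 50. maze.move(dir=north) -> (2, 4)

// 51. maze.sense(dir=west) -> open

// 52. stack.push(x=west) -> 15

// 53. maze.move(dir=west) -> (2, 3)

// 54. maze.sense(dir=west) -> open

// 55. stack.push(x=west) -> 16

// 56. maze.move(dir=west) -> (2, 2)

// 57. maze.sense(dir=west) -> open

// 58. stack.push(x=west) -> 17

// 59. maze.move(dir=west) -> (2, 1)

// 60. maze.sense(dir=west) -> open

// 61. stack.push(x=west) -> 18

// 62. maze.move(dir=west) -> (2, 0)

// 63. maze.sense(dir=north) -> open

// 64. stack.push(x=north) -> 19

// 65. maze.move(dir=north) -> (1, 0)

// 66. maze.sense(dir=north) -> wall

// 67. maze.sense(dir=east) -> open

// 68. stack.push(x=east) -> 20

// 69. maze.move(dir=east) -> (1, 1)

// 70. maze.sense(dir=north) -> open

// 71. stack.push(x=north) -> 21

// 72. maze.move(dir=north) -> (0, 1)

// 73. maze.sense(dir=east) -> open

// 74. stack.push(x=east) -> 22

// 75. maze.move(dir=east) -> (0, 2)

// 76. maze.sense(dir=south) -> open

// 77. stack.push(x=south) -> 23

// 78. maze.move(dir=south) -> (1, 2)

// 79. maze.sense(dir=east) -> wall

// 80. stack.pop() -> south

// 81. maze.move(dir=north) -> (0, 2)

// 82. maze.sense(dir=east) -> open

// 83. stack.push(x=east) -> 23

// 84. maze.move(dir=east) -> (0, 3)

// 85. maze.sense(dir=east) -> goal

// 86. maze.move(dir=east) -> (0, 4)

Answer: (0, 4)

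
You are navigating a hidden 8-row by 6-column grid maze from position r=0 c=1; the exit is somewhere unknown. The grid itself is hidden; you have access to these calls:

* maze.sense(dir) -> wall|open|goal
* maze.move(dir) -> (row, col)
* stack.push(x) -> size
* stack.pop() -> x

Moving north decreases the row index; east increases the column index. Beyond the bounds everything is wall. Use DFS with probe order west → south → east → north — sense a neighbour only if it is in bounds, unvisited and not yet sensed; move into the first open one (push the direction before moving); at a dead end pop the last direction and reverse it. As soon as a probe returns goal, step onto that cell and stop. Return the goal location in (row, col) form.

>>> sense dir: west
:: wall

>>> sense dir: south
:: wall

>>> sense dir: east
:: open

>>> push x: east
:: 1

>>> move dir: east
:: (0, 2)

>>> sense dir: south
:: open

>>> push x: south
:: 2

>>> move dir: south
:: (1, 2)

>>> sense dir: south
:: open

>>> push x: south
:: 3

>>> move dir: south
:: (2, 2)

>>> sense dir: west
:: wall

>>> sense dir: south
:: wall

>>> sense dir: east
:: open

>>> push x: east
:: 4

>>> move dir: east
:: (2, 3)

>>> sense dir: south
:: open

>>> push x: south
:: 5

>>> move dir: south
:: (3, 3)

>>> sense dir: south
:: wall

>>> sense dir: east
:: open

>>> push x: east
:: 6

>>> move dir: east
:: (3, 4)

>>> sense dir: south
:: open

>>> push x: south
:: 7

>>> move dir: south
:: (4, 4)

>>> sense dir: south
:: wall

>>> sense dir: east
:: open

>>> push x: east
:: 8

>>> move dir: east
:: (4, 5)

>>> sense dir: south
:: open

>>> push x: south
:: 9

>>> move dir: south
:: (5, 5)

>>> sense dir: south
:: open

>>> push x: south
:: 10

>>> move dir: south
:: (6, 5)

>>> sense dir: west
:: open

>>> push x: west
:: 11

>>> move dir: west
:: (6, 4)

>>> sense dir: west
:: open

>>> push x: west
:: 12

>>> move dir: west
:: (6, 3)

>>> sense dir: west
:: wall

>>> sense dir: south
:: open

>>> push x: south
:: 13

>>> move dir: south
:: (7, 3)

>>> sense dir: west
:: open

>>> push x: west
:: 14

>>> move dir: west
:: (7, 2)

>>> sense dir: west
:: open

>>> push x: west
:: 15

>>> move dir: west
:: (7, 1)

>>> sense dir: west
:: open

>>> push x: west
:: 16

>>> move dir: west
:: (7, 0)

>>> sense dir: north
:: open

>>> push x: north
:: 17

>>> move dir: north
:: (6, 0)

>>> sense dir: east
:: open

>>> push x: east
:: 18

>>> move dir: east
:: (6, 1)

>>> sense dir: north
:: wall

>>> pop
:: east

>>> move dir: west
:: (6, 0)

>>> sense dir: north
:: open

>>> push x: north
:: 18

>>> move dir: north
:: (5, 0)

>>> sense dir: north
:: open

>>> push x: north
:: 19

>>> move dir: north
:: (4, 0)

>>> sense dir: east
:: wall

>>> sense dir: north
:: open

>>> push x: north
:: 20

>>> move dir: north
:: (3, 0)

>>> sense dir: east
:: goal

>>> move dir: east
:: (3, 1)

Answer: (3, 1)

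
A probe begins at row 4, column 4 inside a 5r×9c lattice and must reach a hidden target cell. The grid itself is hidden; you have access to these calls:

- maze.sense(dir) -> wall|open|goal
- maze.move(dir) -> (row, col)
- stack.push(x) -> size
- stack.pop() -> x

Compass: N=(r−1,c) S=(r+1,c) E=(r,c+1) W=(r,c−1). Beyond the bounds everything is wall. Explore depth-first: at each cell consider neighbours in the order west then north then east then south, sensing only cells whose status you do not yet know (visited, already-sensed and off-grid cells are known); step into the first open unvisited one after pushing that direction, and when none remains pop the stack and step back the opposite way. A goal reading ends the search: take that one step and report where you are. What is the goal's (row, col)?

→ maze.sense(dir: west)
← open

→ stack.push(x: west)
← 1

→ maze.move(dir: west)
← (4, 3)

→ maze.sense(dir: west)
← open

→ stack.push(x: west)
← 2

→ maze.move(dir: west)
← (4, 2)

→ maze.sense(dir: west)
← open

→ stack.push(x: west)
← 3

→ maze.move(dir: west)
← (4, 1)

→ maze.sense(dir: west)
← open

→ stack.push(x: west)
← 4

→ maze.move(dir: west)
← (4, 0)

→ maze.sense(dir: north)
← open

→ stack.push(x: north)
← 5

→ maze.move(dir: north)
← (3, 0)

→ maze.sense(dir: north)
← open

→ stack.push(x: north)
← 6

→ maze.move(dir: north)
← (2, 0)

→ maze.sense(dir: north)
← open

→ stack.push(x: north)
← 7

→ maze.move(dir: north)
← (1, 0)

→ maze.sense(dir: north)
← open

→ stack.push(x: north)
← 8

→ maze.move(dir: north)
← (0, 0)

→ maze.sense(dir: east)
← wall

→ stack.pop()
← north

→ maze.move(dir: south)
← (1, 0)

→ maze.sense(dir: east)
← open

→ stack.push(x: east)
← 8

→ maze.move(dir: east)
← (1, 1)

→ maze.sense(dir: east)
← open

→ stack.push(x: east)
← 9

→ maze.move(dir: east)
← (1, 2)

→ maze.sense(dir: north)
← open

→ stack.push(x: north)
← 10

→ maze.move(dir: north)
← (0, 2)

→ maze.sense(dir: east)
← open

→ stack.push(x: east)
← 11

→ maze.move(dir: east)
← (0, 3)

→ maze.sense(dir: east)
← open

→ stack.push(x: east)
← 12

→ maze.move(dir: east)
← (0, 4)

→ maze.sense(dir: east)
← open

→ stack.push(x: east)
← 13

→ maze.move(dir: east)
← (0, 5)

→ maze.sense(dir: east)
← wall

→ maze.sense(dir: south)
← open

→ stack.push(x: south)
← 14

→ maze.move(dir: south)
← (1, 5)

→ maze.sense(dir: west)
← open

→ stack.push(x: west)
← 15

→ maze.move(dir: west)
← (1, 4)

→ maze.sense(dir: west)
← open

→ stack.push(x: west)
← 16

→ maze.move(dir: west)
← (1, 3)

→ maze.sense(dir: south)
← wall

→ stack.pop()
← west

→ maze.move(dir: east)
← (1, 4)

→ maze.sense(dir: south)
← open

→ stack.push(x: south)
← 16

→ maze.move(dir: south)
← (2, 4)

→ maze.sense(dir: east)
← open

→ stack.push(x: east)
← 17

→ maze.move(dir: east)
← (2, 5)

→ maze.sense(dir: east)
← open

→ stack.push(x: east)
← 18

→ maze.move(dir: east)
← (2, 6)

→ maze.sense(dir: north)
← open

→ stack.push(x: north)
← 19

→ maze.move(dir: north)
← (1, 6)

→ maze.sense(dir: east)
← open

→ stack.push(x: east)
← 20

→ maze.move(dir: east)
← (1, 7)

→ maze.sense(dir: north)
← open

→ stack.push(x: north)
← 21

→ maze.move(dir: north)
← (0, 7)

→ maze.sense(dir: east)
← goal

→ maze.move(dir: east)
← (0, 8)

Answer: (0, 8)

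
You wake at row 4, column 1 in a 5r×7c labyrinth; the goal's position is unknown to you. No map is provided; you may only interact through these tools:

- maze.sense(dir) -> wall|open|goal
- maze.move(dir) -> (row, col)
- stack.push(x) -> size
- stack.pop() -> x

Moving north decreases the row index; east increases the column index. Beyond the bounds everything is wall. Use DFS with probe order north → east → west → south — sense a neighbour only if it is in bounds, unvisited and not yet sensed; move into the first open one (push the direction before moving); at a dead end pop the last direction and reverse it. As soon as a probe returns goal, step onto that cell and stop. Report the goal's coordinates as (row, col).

CALL maze.sense[dir→north]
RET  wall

CALL maze.sense[dir→east]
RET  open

CALL stack.push[x→east]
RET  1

CALL maze.move[dir→east]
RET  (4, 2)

CALL maze.sense[dir→north]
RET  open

CALL stack.push[x→north]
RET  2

CALL maze.move[dir→north]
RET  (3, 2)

CALL maze.sense[dir→north]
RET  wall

CALL maze.sense[dir→east]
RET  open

CALL stack.push[x→east]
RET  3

CALL maze.move[dir→east]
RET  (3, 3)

CALL maze.sense[dir→north]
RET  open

CALL stack.push[x→north]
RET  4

CALL maze.move[dir→north]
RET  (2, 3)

CALL maze.sense[dir→north]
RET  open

CALL stack.push[x→north]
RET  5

CALL maze.move[dir→north]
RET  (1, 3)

CALL maze.sense[dir→north]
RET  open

CALL stack.push[x→north]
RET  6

CALL maze.move[dir→north]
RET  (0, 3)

CALL maze.sense[dir→east]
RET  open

CALL stack.push[x→east]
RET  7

CALL maze.move[dir→east]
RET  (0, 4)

CALL maze.sense[dir→east]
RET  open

CALL stack.push[x→east]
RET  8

CALL maze.move[dir→east]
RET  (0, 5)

CALL maze.sense[dir→east]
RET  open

CALL stack.push[x→east]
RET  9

CALL maze.move[dir→east]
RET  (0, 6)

CALL maze.sense[dir→south]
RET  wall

CALL stack.pop[]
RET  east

CALL maze.move[dir→west]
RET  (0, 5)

CALL maze.sense[dir→south]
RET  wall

CALL stack.pop[]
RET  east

CALL maze.move[dir→west]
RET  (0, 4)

CALL maze.sense[dir→south]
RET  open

CALL stack.push[x→south]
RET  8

CALL maze.move[dir→south]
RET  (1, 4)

CALL maze.sense[dir→south]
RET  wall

CALL stack.pop[]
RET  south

CALL maze.move[dir→north]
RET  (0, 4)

CALL stack.pop[]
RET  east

CALL maze.move[dir→west]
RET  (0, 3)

CALL maze.sense[dir→west]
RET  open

CALL stack.push[x→west]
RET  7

CALL maze.move[dir→west]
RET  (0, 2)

CALL maze.sense[dir→west]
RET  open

CALL stack.push[x→west]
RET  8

CALL maze.move[dir→west]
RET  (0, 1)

CALL maze.sense[dir→west]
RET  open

CALL stack.push[x→west]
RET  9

CALL maze.move[dir→west]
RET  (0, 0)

CALL maze.sense[dir→south]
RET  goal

CALL maze.move[dir→south]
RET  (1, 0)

Answer: (1, 0)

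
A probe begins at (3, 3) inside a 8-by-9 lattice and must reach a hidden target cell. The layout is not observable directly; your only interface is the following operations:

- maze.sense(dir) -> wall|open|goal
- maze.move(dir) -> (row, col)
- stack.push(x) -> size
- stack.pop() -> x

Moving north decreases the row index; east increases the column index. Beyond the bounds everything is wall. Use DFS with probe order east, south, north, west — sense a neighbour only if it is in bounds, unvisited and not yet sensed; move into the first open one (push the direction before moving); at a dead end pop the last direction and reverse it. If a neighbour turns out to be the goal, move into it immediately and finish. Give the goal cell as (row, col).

-- maze.sense(dir: east) : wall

-- maze.sense(dir: south) : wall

-- maze.sense(dir: north) : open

-- stack.push(x: north) : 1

-- maze.move(dir: north) : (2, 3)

-- maze.sense(dir: east) : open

-- stack.push(x: east) : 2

-- maze.move(dir: east) : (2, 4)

-- maze.sense(dir: east) : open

-- stack.push(x: east) : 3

-- maze.move(dir: east) : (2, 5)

-- maze.sense(dir: east) : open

-- stack.push(x: east) : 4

-- maze.move(dir: east) : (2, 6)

-- maze.sense(dir: east) : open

-- stack.push(x: east) : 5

-- maze.move(dir: east) : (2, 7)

-- maze.sense(dir: east) : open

-- stack.push(x: east) : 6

-- maze.move(dir: east) : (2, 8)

-- maze.sense(dir: south) : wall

-- maze.sense(dir: north) : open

-- stack.push(x: north) : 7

-- maze.move(dir: north) : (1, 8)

-- maze.sense(dir: north) : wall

-- maze.sense(dir: west) : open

-- stack.push(x: west) : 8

-- maze.move(dir: west) : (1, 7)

-- maze.sense(dir: north) : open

-- stack.push(x: north) : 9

-- maze.move(dir: north) : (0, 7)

-- maze.sense(dir: west) : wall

-- stack.pop() : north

-- maze.move(dir: south) : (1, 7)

-- maze.sense(dir: west) : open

-- stack.push(x: west) : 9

-- maze.move(dir: west) : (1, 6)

-- maze.sense(dir: west) : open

-- stack.push(x: west) : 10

-- maze.move(dir: west) : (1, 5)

-- maze.sense(dir: north) : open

-- stack.push(x: north) : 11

-- maze.move(dir: north) : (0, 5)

-- maze.sense(dir: west) : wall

-- stack.pop() : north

-- maze.move(dir: south) : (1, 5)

-- maze.sense(dir: west) : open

-- stack.push(x: west) : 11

-- maze.move(dir: west) : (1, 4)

-- maze.sense(dir: west) : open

-- stack.push(x: west) : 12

-- maze.move(dir: west) : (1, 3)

-- maze.sense(dir: north) : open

-- stack.push(x: north) : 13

-- maze.move(dir: north) : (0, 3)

-- maze.sense(dir: west) : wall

-- stack.pop() : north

-- maze.move(dir: south) : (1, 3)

-- maze.sense(dir: west) : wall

-- stack.pop() : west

-- maze.move(dir: east) : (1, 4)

-- stack.pop() : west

-- maze.move(dir: east) : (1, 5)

-- stack.pop() : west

-- maze.move(dir: east) : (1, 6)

-- stack.pop() : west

-- maze.move(dir: east) : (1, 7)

-- stack.pop() : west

-- maze.move(dir: east) : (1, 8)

-- stack.pop() : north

-- maze.move(dir: south) : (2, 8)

-- stack.pop() : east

-- maze.move(dir: west) : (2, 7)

-- maze.sense(dir: south) : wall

-- stack.pop() : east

-- maze.move(dir: west) : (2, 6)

-- maze.sense(dir: south) : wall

-- stack.pop() : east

-- maze.move(dir: west) : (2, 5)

-- maze.sense(dir: south) : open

-- stack.push(x: south) : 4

-- maze.move(dir: south) : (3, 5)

-- maze.sense(dir: south) : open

-- stack.push(x: south) : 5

-- maze.move(dir: south) : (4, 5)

-- maze.sense(dir: east) : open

-- stack.push(x: east) : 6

-- maze.move(dir: east) : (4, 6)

-- maze.sense(dir: east) : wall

-- maze.sense(dir: south) : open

-- stack.push(x: south) : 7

-- maze.move(dir: south) : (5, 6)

-- maze.sense(dir: east) : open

-- stack.push(x: east) : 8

-- maze.move(dir: east) : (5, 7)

-- maze.sense(dir: east) : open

-- stack.push(x: east) : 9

-- maze.move(dir: east) : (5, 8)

-- maze.sense(dir: south) : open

-- stack.push(x: south) : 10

-- maze.move(dir: south) : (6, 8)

-- maze.sense(dir: south) : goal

-- maze.move(dir: south) : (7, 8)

Answer: (7, 8)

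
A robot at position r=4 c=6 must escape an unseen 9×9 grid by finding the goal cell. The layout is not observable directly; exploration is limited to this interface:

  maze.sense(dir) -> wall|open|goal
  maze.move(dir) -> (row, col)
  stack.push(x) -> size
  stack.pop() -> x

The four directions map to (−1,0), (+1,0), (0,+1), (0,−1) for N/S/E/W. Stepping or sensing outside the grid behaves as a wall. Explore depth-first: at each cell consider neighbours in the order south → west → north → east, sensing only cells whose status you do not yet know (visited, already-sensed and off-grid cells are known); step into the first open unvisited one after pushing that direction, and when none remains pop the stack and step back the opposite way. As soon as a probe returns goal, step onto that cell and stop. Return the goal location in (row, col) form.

==> sense(dir→south)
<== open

==> push(x→south)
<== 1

==> move(dir→south)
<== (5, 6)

==> sense(dir→south)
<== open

==> push(x→south)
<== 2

==> move(dir→south)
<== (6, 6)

==> sense(dir→south)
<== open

==> push(x→south)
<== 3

==> move(dir→south)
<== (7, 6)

==> sense(dir→south)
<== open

==> push(x→south)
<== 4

==> move(dir→south)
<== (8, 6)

==> sense(dir→west)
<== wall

==> sense(dir→east)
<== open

==> push(x→east)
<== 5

==> move(dir→east)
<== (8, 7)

==> sense(dir→north)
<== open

==> push(x→north)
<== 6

==> move(dir→north)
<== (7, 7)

==> sense(dir→north)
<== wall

==> sense(dir→east)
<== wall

==> pop()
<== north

==> move(dir→south)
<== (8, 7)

==> sense(dir→east)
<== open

==> push(x→east)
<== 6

==> move(dir→east)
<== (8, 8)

==> pop()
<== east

==> move(dir→west)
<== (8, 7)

==> pop()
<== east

==> move(dir→west)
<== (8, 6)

==> pop()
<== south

==> move(dir→north)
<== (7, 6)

==> sense(dir→west)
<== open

==> push(x→west)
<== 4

==> move(dir→west)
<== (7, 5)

==> sense(dir→west)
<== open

==> push(x→west)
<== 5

==> move(dir→west)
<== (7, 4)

==> sense(dir→south)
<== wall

==> sense(dir→west)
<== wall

==> sense(dir→north)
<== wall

==> pop()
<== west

==> move(dir→east)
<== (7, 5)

==> sense(dir→north)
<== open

==> push(x→north)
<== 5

==> move(dir→north)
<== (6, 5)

==> sense(dir→north)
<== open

==> push(x→north)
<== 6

==> move(dir→north)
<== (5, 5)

==> sense(dir→west)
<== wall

==> sense(dir→north)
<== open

==> push(x→north)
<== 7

==> move(dir→north)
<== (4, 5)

==> sense(dir→west)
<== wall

==> sense(dir→north)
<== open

==> push(x→north)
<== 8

==> move(dir→north)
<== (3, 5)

==> sense(dir→west)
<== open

==> push(x→west)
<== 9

==> move(dir→west)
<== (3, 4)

==> sense(dir→west)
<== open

==> push(x→west)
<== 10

==> move(dir→west)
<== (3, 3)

==> sense(dir→south)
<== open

==> push(x→south)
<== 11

==> move(dir→south)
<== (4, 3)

==> sense(dir→south)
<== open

==> push(x→south)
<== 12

==> move(dir→south)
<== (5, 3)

==> sense(dir→south)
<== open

==> push(x→south)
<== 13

==> move(dir→south)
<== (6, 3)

==> sense(dir→west)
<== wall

==> pop()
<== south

==> move(dir→north)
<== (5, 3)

==> sense(dir→west)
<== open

==> push(x→west)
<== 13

==> move(dir→west)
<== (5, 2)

==> sense(dir→west)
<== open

==> push(x→west)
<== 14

==> move(dir→west)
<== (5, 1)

==> sense(dir→south)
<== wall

==> sense(dir→west)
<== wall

==> sense(dir→north)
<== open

==> push(x→north)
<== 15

==> move(dir→north)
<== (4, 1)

==> sense(dir→west)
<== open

==> push(x→west)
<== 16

==> move(dir→west)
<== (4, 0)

==> sense(dir→north)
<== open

==> push(x→north)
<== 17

==> move(dir→north)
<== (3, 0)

==> sense(dir→north)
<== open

==> push(x→north)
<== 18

==> move(dir→north)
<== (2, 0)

==> sense(dir→north)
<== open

==> push(x→north)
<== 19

==> move(dir→north)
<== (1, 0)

==> sense(dir→north)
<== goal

==> move(dir→north)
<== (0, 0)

Answer: (0, 0)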